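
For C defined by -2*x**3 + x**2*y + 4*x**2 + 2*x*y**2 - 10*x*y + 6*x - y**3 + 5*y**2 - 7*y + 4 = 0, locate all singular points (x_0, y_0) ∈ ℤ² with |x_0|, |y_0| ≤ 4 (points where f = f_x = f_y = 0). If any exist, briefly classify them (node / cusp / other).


Singular points: {(1, 2)}; classification: cusp.

Compute partial derivatives:
  f_x = -6*x**2 + 2*x*y + 8*x + 2*y**2 - 10*y + 6.
  f_y = x**2 + 4*x*y - 10*x - 3*y**2 + 10*y - 7.
Scan x_0 ∈ {−4, ..., 4}. For each x_0, f_y(x_0, y) is a polynomial in y; find its integer roots y ∈ {−4, ..., 4}, then test f_x and f at those candidates.
  x = -4: f_y(-4, y) = -3*y**2 - 6*y + 49; no integer root y with |y| ≤ 4.
  x = -3: f_y(-3, y) = -3*y**2 - 2*y + 32; no integer root y with |y| ≤ 4.
  x = -2: f_y(-2, y) = -3*y**2 + 2*y + 17; no integer root y with |y| ≤ 4.
  x = -1: f_y(-1, y) = -3*y**2 + 6*y + 4; no integer root y with |y| ≤ 4.
  x = 0: f_y(0, y) = -3*y**2 + 10*y - 7; vanishes at y ∈ {1}. (0, 1): f_x = -2 ≠ 0.
  x = 1: f_y(1, y) = -3*y**2 + 14*y - 16; vanishes at y ∈ {2}. (1, 2): f_x = 0, f = 0 — SINGULAR.
  x = 2: f_y(2, y) = -3*y**2 + 18*y - 23; no integer root y with |y| ≤ 4.
  x = 3: f_y(3, y) = -3*y**2 + 22*y - 28; no integer root y with |y| ≤ 4.
  x = 4: f_y(4, y) = -3*y**2 + 26*y - 31; no integer root y with |y| ≤ 4.
Only singular point on the grid: (1, 2).
Classify: substitute x = 1 + u, y = 2 + v and expand: f = -2*u**3 + u**2*v + 2*u*v**2 - v**3 + v**2.
No constant or linear terms (consistent with a singular point). Quadratic part: v**2. Cubic part: -2*u**3 + u**2*v + 2*u*v**2 - v**3.
The quadratic part v**2 is a perfect square, so there is a single (double) tangent line v = 0, i.e. y = 2. Restricting the cubic part to that line (v = 0) leaves -2*u**3 ≠ 0, so f is not divisible by v and the branch is v² ≈ 2*u**3 to lowest order — this is a cusp.
Classification: cusp.


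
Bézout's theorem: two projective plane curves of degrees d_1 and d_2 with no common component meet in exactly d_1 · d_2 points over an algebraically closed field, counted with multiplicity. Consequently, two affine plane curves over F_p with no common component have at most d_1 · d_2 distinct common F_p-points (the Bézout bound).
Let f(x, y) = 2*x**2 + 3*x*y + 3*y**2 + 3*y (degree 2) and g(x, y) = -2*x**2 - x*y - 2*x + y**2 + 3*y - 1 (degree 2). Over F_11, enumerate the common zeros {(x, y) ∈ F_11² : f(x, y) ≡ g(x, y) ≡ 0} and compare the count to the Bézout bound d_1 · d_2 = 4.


Common zeros: {(3, 6), (9, 8), (10, 5)}; count = 3; Bézout bound = 4.

deg(f) = 2, deg(g) = 2, so Bézout bound = 4.
Scan x ∈ F_11. For each x, list the y ∈ F_11 with f(x, y) ≡ 0 and those with g(x, y) ≡ 0 (mod 11); the common zeros in that column are the intersection.
  x = 0: f ≡ 0 at y ∈ {0, 10}; g ≡ 0 at y ∈ ∅; common: ∅.
  x = 1: f ≡ 0 at y ∈ {1, 8}; g ≡ 0 at y ∈ ∅; common: ∅.
  x = 2: f ≡ 0 at y ∈ ∅; g ≡ 0 at y ∈ {1, 9}; common: ∅.
  x = 3: f ≡ 0 at y ∈ {1, 6}; g ≡ 0 at y ∈ {5, 6}; common: {6}.
  x = 4: f ≡ 0 at y ∈ ∅; g ≡ 0 at y ∈ {6}; common: ∅.
  x = 5: f ≡ 0 at y ∈ ∅; g ≡ 0 at y ∈ ∅; common: ∅.
  x = 6: f ≡ 0 at y ∈ ∅; g ≡ 0 at y ∈ ∅; common: ∅.
  x = 7: f ≡ 0 at y ∈ {4, 10}; g ≡ 0 at y ∈ ∅; common: ∅.
  x = 8: f ≡ 0 at y ∈ ∅; g ≡ 0 at y ∈ {8}; common: ∅.
  x = 9: f ≡ 0 at y ∈ {4, 8}; g ≡ 0 at y ∈ {8, 9}; common: {8}.
  x = 10: f ≡ 0 at y ∈ {5, 6}; g ≡ 0 at y ∈ {2, 5}; common: {5}.
Collecting: common zeros = {(3, 6), (9, 8), (10, 5)}, so the count is 3.
Comparison with the Bézout bound: 3 ≤ 4 = deg(f)·deg(g), as expected for curves with no common component (the affine F_11-count falls short of the bound because intersections may lie at infinity, over extension fields, or carry multiplicity).


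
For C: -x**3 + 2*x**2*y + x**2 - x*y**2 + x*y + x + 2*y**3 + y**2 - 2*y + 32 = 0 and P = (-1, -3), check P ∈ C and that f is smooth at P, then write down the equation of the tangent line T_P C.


Tangent line at P: -4*x + 41*y + 119 = 0.

Step 1: f(-1, -3) = 0, so P lies on C.
Step 2: partial derivatives
  f_x(x, y) = -3*x**2 + 4*x*y + 2*x - y**2 + y + 1, f_y(x, y) = 2*x**2 - 2*x*y + x + 6*y**2 + 2*y - 2.
  f_x(P) = -4, f_y(P) = 41 (gradient nonzero, so P is smooth).
Step 3: tangent line at P: -4·(x − -1) + 41·(y − -3) = 0.
Expanding: -4*x + 41*y + 119 = 0.


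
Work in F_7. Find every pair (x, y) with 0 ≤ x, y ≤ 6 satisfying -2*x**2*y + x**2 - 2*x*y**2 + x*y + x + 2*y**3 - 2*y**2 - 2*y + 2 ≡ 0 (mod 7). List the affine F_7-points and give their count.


Affine F_7-points: {(0, 1), (0, 6), (1, 4), (3, 0), (3, 5), (3, 6)}; count = 6.

For each of the 49 pairs (x, y) ∈ F_7², evaluate f(x, y) mod 7. Record the zeros.
  x = 0: [0↦2, 1↦0, 2↦6, 3↦4, 4↦6, 5↦3, 6↦0]  zeros at y ∈ {1, 6}
  x = 1: [0↦4, 1↦6, 2↦5, 3↦6, 4↦0, 5↦6, 6↦1]  zeros at y ∈ {4}
  x = 2: [0↦1, 1↦3, 2↦5, 3↦5, 4↦1, 5↦5, 6↦1]  zeros at y ∈ ∅
  x = 3: [0↦0, 1↦5, 2↦6, 3↦1, 4↦2, 5↦0, 6↦0]  zeros at y ∈ {0, 5, 6}
  x = 4: [0↦1, 1↦5, 2↦1, 3↦1, 4↦3, 5↦5, 6↦5]  zeros at y ∈ ∅
  x = 5: [0↦4, 1↦3, 2↦4, 3↦5, 4↦4, 5↦6, 6↦2]  zeros at y ∈ ∅
  x = 6: [0↦2, 1↦6, 2↦1, 3↦6, 4↦5, 5↦3, 6↦5]  zeros at y ∈ ∅
Collecting zeros: affine points = {(0, 1), (0, 6), (1, 4), (3, 0), (3, 5), (3, 6)}.
Total count |C(F_7)_aff| = 6.


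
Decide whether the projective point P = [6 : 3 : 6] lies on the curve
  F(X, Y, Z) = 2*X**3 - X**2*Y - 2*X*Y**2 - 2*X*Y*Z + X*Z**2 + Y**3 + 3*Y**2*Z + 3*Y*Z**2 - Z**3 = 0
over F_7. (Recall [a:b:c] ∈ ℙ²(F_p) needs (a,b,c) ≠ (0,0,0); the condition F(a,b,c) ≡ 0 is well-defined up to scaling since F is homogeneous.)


F(6,3,6) ≡ 2 (mod 7); P is NOT on the curve.

Evaluate F(6, 3, 6) term-by-term (mod 7).
  2*X**3 ↦ 2·216·1·1 = 432
  -X**2*Y ↦ -1·36·3·1 = -108
  -2*X*Y**2 ↦ -2·6·9·1 = -108
  -2*X*Y*Z ↦ -2·6·3·6 = -216
  X*Z**2 ↦ 1·6·1·36 = 216
  Y**3 ↦ 1·1·27·1 = 27
  3*Y**2*Z ↦ 3·1·9·6 = 162
  3*Y*Z**2 ↦ 3·1·3·36 = 324
  -Z**3 ↦ -1·1·1·216 = -216
Sum: F(6, 3, 6) = (432) + (-108) + (-108) + (-216) + (216) + (27) + (162) + (324) + (-216) = 513.
Reducing mod 7: 513 ≡ 2 (mod 7).
Since F(a, b, c) ≡ 2 ≠ 0 (mod 7), P does NOT lie on the curve.


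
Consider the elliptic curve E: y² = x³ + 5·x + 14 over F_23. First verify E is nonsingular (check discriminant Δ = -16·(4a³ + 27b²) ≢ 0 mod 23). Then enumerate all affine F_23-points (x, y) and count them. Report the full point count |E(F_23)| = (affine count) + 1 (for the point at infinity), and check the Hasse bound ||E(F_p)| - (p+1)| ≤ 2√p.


Affine points = {(2, 3), (2, 20), (4, 11), (4, 12), (5, 7), (5, 16), (7, 1), (7, 22), (9, 11), (9, 12), (10, 11), (10, 12), (12, 10), (12, 13), (16, 2), (16, 21), (18, 5), (18, 18), (20, 8), (20, 15), (22, 10), (22, 13)}; affine count = 22; |E(F_23)| = 23.

Discriminant check: Δ ∝ 4a³ + 27b² = 4·5³ + 27·14² = 4·125 + 27·196 ≡ 19 (mod 23). Nonzero ⇒ E is nonsingular.
For each x ∈ F_23, compute rhs = x³ + 5·x + 14 mod 23, then count y ∈ F_23 with y² ≡ rhs.
  x = 0: rhs = 14, matching y values: none (0 points).
  x = 1: rhs = 20, matching y values: none (0 points).
  x = 2: rhs = 9, matching y values: 3, 20 (2 points).
  x = 3: rhs = 10, matching y values: none (0 points).
  x = 4: rhs = 6, matching y values: 11, 12 (2 points).
  x = 5: rhs = 3, matching y values: 7, 16 (2 points).
  x = 6: rhs = 7, matching y values: none (0 points).
  x = 7: rhs = 1, matching y values: 1, 22 (2 points).
  x = 8: rhs = 14, matching y values: none (0 points).
  x = 9: rhs = 6, matching y values: 11, 12 (2 points).
  x = 10: rhs = 6, matching y values: 11, 12 (2 points).
  x = 11: rhs = 20, matching y values: none (0 points).
  x = 12: rhs = 8, matching y values: 10, 13 (2 points).
  x = 13: rhs = 22, matching y values: none (0 points).
  x = 14: rhs = 22, matching y values: none (0 points).
  x = 15: rhs = 14, matching y values: none (0 points).
  x = 16: rhs = 4, matching y values: 2, 21 (2 points).
  x = 17: rhs = 21, matching y values: none (0 points).
  x = 18: rhs = 2, matching y values: 5, 18 (2 points).
  x = 19: rhs = 22, matching y values: none (0 points).
  x = 20: rhs = 18, matching y values: 8, 15 (2 points).
  x = 21: rhs = 19, matching y values: none (0 points).
  x = 22: rhs = 8, matching y values: 10, 13 (2 points).
Total affine count: 22.
Full point count |E(F_23)| = 22 + 1 = 23.
Hasse bound: |23 − (23+1)| = |-1| = 1 ≤ 2√23 ≈ 9.5917 ✓.


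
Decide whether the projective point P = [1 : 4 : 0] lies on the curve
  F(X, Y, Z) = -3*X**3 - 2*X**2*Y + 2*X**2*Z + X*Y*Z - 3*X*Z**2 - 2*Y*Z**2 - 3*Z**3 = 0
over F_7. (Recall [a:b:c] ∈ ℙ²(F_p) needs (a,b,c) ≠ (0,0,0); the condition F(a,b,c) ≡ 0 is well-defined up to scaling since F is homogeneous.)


F(1,4,0) ≡ 3 (mod 7); P is NOT on the curve.

Evaluate F(1, 4, 0) term-by-term (mod 7).
  -3*X**3 ↦ -3·1·1·1 = -3
  -2*X**2*Y ↦ -2·1·4·1 = -8
  2*X**2*Z ↦ 2·1·1·0 = 0
  X*Y*Z ↦ 1·1·4·0 = 0
  -3*X*Z**2 ↦ -3·1·1·0 = 0
  -2*Y*Z**2 ↦ -2·1·4·0 = 0
  -3*Z**3 ↦ -3·1·1·0 = 0
Sum: F(1, 4, 0) = (-3) + (-8) + (0) + (0) + (0) + (0) + (0) = -11.
Reducing mod 7: -11 ≡ 3 (mod 7).
Since F(a, b, c) ≡ 3 ≠ 0 (mod 7), P does NOT lie on the curve.


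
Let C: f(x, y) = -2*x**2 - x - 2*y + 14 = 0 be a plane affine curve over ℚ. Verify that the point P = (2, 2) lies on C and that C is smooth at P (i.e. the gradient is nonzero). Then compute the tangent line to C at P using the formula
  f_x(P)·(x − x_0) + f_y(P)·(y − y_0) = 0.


Tangent line at P: -9*x - 2*y + 22 = 0.

Step 1: f(2, 2) = 0, so P lies on C.
Step 2: partial derivatives
  f_x(x, y) = -4*x - 1, f_y(x, y) = -2.
  f_x(P) = -9, f_y(P) = -2 (gradient nonzero, so P is smooth).
Step 3: tangent line at P: -9·(x − 2) + -2·(y − 2) = 0.
Expanding: -9*x - 2*y + 22 = 0.


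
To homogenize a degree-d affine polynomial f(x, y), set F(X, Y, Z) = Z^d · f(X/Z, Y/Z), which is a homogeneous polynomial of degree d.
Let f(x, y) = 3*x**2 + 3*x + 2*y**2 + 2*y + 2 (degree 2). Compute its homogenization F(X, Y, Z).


F(X, Y, Z) = 3*X**2 + 3*X*Z + 2*Y**2 + 2*Y*Z + 2*Z**2

deg(f) = 2.
Substitute x = X/Z, y = Y/Z into f, then multiply by Z^2.
  monomial 3·x^2·y^0 ↦ 3·X^2·Y^0·Z^0.
  monomial 3·x^1·y^0 ↦ 3·X^1·Y^0·Z^1.
  monomial 2·x^0·y^2 ↦ 2·X^0·Y^2·Z^0.
  monomial 2·x^0·y^1 ↦ 2·X^0·Y^1·Z^1.
  monomial 2·x^0·y^0 ↦ 2·X^0·Y^0·Z^2.
Collecting: F(X, Y, Z) = 3*X**2 + 3*X*Z + 2*Y**2 + 2*Y*Z + 2*Z**2.


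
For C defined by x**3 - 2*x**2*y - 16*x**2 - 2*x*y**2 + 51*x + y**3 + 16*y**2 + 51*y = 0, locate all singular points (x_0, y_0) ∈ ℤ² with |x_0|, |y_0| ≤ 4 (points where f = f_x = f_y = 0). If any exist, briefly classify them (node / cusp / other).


Singular points: {(3, -3)}; classification: node.

Compute partial derivatives:
  f_x = 3*x**2 - 4*x*y - 32*x - 2*y**2 + 51.
  f_y = -2*x**2 - 4*x*y + 3*y**2 + 32*y + 51.
Scan x_0 ∈ {−4, ..., 4}. For each x_0, f_y(x_0, y) is a polynomial in y; find its integer roots y ∈ {−4, ..., 4}, then test f_x and f at those candidates.
  x = -4: f_y(-4, y) = 3*y**2 + 48*y + 19; no integer root y with |y| ≤ 4.
  x = -3: f_y(-3, y) = 3*y**2 + 44*y + 33; no integer root y with |y| ≤ 4.
  x = -2: f_y(-2, y) = 3*y**2 + 40*y + 43; no integer root y with |y| ≤ 4.
  x = -1: f_y(-1, y) = 3*y**2 + 36*y + 49; no integer root y with |y| ≤ 4.
  x = 0: f_y(0, y) = 3*y**2 + 32*y + 51; no integer root y with |y| ≤ 4.
  x = 1: f_y(1, y) = 3*y**2 + 28*y + 49; no integer root y with |y| ≤ 4.
  x = 2: f_y(2, y) = 3*y**2 + 24*y + 43; no integer root y with |y| ≤ 4.
  x = 3: f_y(3, y) = 3*y**2 + 20*y + 33; vanishes at y ∈ {-3}. (3, -3): f_x = 0, f = 0 — SINGULAR.
  x = 4: f_y(4, y) = 3*y**2 + 16*y + 19; no integer root y with |y| ≤ 4.
Only singular point on the grid: (3, -3).
Classify: substitute x = 3 + u, y = -3 + v and expand: f = u**3 - 2*u**2*v - u**2 - 2*u*v**2 + v**3 + v**2.
No constant or linear terms (consistent with a singular point). Quadratic part: -u**2 + v**2. Cubic part: u**3 - 2*u**2*v - 2*u*v**2 + v**3.
The quadratic part v**2 - u**2 = (v − u)(v + u) splits into two distinct linear factors, so there are two distinct tangent lines y − -3 = ±(x − 3) — this is a node (ordinary double point).
Classification: node.


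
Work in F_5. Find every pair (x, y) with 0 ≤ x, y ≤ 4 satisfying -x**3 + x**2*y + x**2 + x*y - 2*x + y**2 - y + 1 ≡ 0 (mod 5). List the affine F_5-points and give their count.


Affine F_5-points: {(1, 2), (4, 0), (4, 1)}; count = 3.

For each of the 25 pairs (x, y) ∈ F_5², evaluate f(x, y) mod 5. Record the zeros.
  x = 0: [0↦1, 1↦1, 2↦3, 3↦2, 4↦3]  zeros at y ∈ ∅
  x = 1: [0↦4, 1↦1, 2↦0, 3↦1, 4↦4]  zeros at y ∈ {2}
  x = 2: [0↦3, 1↦4, 2↦2, 3↦2, 4↦4]  zeros at y ∈ ∅
  x = 3: [0↦2, 1↦4, 2↦3, 3↦4, 4↦2]  zeros at y ∈ ∅
  x = 4: [0↦0, 1↦0, 2↦2, 3↦1, 4↦2]  zeros at y ∈ {0, 1}
Collecting zeros: affine points = {(1, 2), (4, 0), (4, 1)}.
Total count |C(F_5)_aff| = 3.


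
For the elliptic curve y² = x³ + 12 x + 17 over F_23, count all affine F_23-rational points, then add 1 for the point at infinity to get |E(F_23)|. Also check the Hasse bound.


Affine points = {(2, 7), (2, 16), (5, 8), (5, 15), (6, 11), (6, 12), (8, 2), (8, 21), (9, 7), (9, 16), (11, 10), (11, 13), (12, 7), (12, 16), (13, 1), (13, 22), (14, 10), (14, 13), (16, 2), (16, 21), (18, 4), (18, 19), (20, 0), (21, 10), (21, 13), (22, 2), (22, 21)}; affine count = 27; |E(F_23)| = 28.

Discriminant check: Δ ∝ 4a³ + 27b² = 4·12³ + 27·17² = 4·1728 + 27·289 ≡ 18 (mod 23). Nonzero ⇒ E is nonsingular.
For each x ∈ F_23, compute rhs = x³ + 12·x + 17 mod 23, then count y ∈ F_23 with y² ≡ rhs.
  x = 0: rhs = 17, matching y values: none (0 points).
  x = 1: rhs = 7, matching y values: none (0 points).
  x = 2: rhs = 3, matching y values: 7, 16 (2 points).
  x = 3: rhs = 11, matching y values: none (0 points).
  x = 4: rhs = 14, matching y values: none (0 points).
  x = 5: rhs = 18, matching y values: 8, 15 (2 points).
  x = 6: rhs = 6, matching y values: 11, 12 (2 points).
  x = 7: rhs = 7, matching y values: none (0 points).
  x = 8: rhs = 4, matching y values: 2, 21 (2 points).
  x = 9: rhs = 3, matching y values: 7, 16 (2 points).
  x = 10: rhs = 10, matching y values: none (0 points).
  x = 11: rhs = 8, matching y values: 10, 13 (2 points).
  x = 12: rhs = 3, matching y values: 7, 16 (2 points).
  x = 13: rhs = 1, matching y values: 1, 22 (2 points).
  x = 14: rhs = 8, matching y values: 10, 13 (2 points).
  x = 15: rhs = 7, matching y values: none (0 points).
  x = 16: rhs = 4, matching y values: 2, 21 (2 points).
  x = 17: rhs = 5, matching y values: none (0 points).
  x = 18: rhs = 16, matching y values: 4, 19 (2 points).
  x = 19: rhs = 20, matching y values: none (0 points).
  x = 20: rhs = 0, matching y values: 0 (1 points).
  x = 21: rhs = 8, matching y values: 10, 13 (2 points).
  x = 22: rhs = 4, matching y values: 2, 21 (2 points).
Total affine count: 27.
Full point count |E(F_23)| = 27 + 1 = 28.
Hasse bound: |28 − (23+1)| = |4| = 4 ≤ 2√23 ≈ 9.5917 ✓.


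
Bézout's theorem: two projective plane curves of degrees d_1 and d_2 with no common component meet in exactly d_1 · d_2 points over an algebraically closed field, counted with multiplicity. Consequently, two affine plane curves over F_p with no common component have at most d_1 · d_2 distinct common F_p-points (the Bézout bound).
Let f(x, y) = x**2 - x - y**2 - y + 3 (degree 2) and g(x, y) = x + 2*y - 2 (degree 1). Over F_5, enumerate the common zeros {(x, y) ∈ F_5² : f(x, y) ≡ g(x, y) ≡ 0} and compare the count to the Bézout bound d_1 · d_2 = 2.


Common zeros: {(2, 0), (4, 4)}; count = 2; Bézout bound = 2.

deg(f) = 2, deg(g) = 1, so Bézout bound = 2.
Scan x ∈ F_5. For each x, list the y ∈ F_5 with f(x, y) ≡ 0 and those with g(x, y) ≡ 0 (mod 5); the common zeros in that column are the intersection.
  x = 0: f ≡ 0 at y ∈ ∅; g ≡ 0 at y ∈ {1}; common: ∅.
  x = 1: f ≡ 0 at y ∈ ∅; g ≡ 0 at y ∈ {3}; common: ∅.
  x = 2: f ≡ 0 at y ∈ {0, 4}; g ≡ 0 at y ∈ {0}; common: {0}.
  x = 3: f ≡ 0 at y ∈ ∅; g ≡ 0 at y ∈ {2}; common: ∅.
  x = 4: f ≡ 0 at y ∈ {0, 4}; g ≡ 0 at y ∈ {4}; common: {4}.
Collecting: common zeros = {(2, 0), (4, 4)}, so the count is 2.
Comparison with the Bézout bound: 2 ≤ 2 = deg(f)·deg(g), as expected for curves with no common component (the bound is attained).


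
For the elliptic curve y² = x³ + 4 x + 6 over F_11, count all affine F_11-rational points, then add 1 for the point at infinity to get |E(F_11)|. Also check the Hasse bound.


Affine points = {(1, 0), (2, 0), (3, 1), (3, 10), (4, 3), (4, 8), (6, 2), (6, 9), (7, 5), (7, 6), (8, 0), (9, 1), (9, 10), (10, 1), (10, 10)}; affine count = 15; |E(F_11)| = 16.

Discriminant check: Δ ∝ 4a³ + 27b² = 4·4³ + 27·6² = 4·64 + 27·36 ≡ 7 (mod 11). Nonzero ⇒ E is nonsingular.
For each x ∈ F_11, compute rhs = x³ + 4·x + 6 mod 11, then count y ∈ F_11 with y² ≡ rhs.
  x = 0: rhs = 6, matching y values: none (0 points).
  x = 1: rhs = 0, matching y values: 0 (1 points).
  x = 2: rhs = 0, matching y values: 0 (1 points).
  x = 3: rhs = 1, matching y values: 1, 10 (2 points).
  x = 4: rhs = 9, matching y values: 3, 8 (2 points).
  x = 5: rhs = 8, matching y values: none (0 points).
  x = 6: rhs = 4, matching y values: 2, 9 (2 points).
  x = 7: rhs = 3, matching y values: 5, 6 (2 points).
  x = 8: rhs = 0, matching y values: 0 (1 points).
  x = 9: rhs = 1, matching y values: 1, 10 (2 points).
  x = 10: rhs = 1, matching y values: 1, 10 (2 points).
Total affine count: 15.
Full point count |E(F_11)| = 15 + 1 = 16.
Hasse bound: |16 − (11+1)| = |4| = 4 ≤ 2√11 ≈ 6.6332 ✓.


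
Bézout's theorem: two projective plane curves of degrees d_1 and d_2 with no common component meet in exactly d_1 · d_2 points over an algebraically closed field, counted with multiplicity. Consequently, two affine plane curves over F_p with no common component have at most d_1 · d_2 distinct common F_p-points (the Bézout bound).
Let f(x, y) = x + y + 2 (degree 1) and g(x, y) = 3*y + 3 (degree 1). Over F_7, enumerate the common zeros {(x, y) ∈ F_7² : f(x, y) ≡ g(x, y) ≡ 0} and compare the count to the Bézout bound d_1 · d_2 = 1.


Common zeros: {(6, 6)}; count = 1; Bézout bound = 1.

deg(f) = 1, deg(g) = 1, so Bézout bound = 1.
Scan x ∈ F_7. For each x, list the y ∈ F_7 with f(x, y) ≡ 0 and those with g(x, y) ≡ 0 (mod 7); the common zeros in that column are the intersection.
  x = 0: f ≡ 0 at y ∈ {5}; g ≡ 0 at y ∈ {6}; common: ∅.
  x = 1: f ≡ 0 at y ∈ {4}; g ≡ 0 at y ∈ {6}; common: ∅.
  x = 2: f ≡ 0 at y ∈ {3}; g ≡ 0 at y ∈ {6}; common: ∅.
  x = 3: f ≡ 0 at y ∈ {2}; g ≡ 0 at y ∈ {6}; common: ∅.
  x = 4: f ≡ 0 at y ∈ {1}; g ≡ 0 at y ∈ {6}; common: ∅.
  x = 5: f ≡ 0 at y ∈ {0}; g ≡ 0 at y ∈ {6}; common: ∅.
  x = 6: f ≡ 0 at y ∈ {6}; g ≡ 0 at y ∈ {6}; common: {6}.
Collecting: common zeros = {(6, 6)}, so the count is 1.
Comparison with the Bézout bound: 1 ≤ 1 = deg(f)·deg(g), as expected for curves with no common component (the bound is attained).


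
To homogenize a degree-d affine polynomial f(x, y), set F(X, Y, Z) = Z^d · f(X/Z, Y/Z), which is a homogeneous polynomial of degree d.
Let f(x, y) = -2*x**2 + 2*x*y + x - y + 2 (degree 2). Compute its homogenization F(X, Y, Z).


F(X, Y, Z) = -2*X**2 + 2*X*Y + X*Z - Y*Z + 2*Z**2

deg(f) = 2.
Substitute x = X/Z, y = Y/Z into f, then multiply by Z^2.
  monomial -2·x^2·y^0 ↦ -2·X^2·Y^0·Z^0.
  monomial 2·x^1·y^1 ↦ 2·X^1·Y^1·Z^0.
  monomial 1·x^1·y^0 ↦ 1·X^1·Y^0·Z^1.
  monomial -1·x^0·y^1 ↦ -1·X^0·Y^1·Z^1.
  monomial 2·x^0·y^0 ↦ 2·X^0·Y^0·Z^2.
Collecting: F(X, Y, Z) = -2*X**2 + 2*X*Y + X*Z - Y*Z + 2*Z**2.


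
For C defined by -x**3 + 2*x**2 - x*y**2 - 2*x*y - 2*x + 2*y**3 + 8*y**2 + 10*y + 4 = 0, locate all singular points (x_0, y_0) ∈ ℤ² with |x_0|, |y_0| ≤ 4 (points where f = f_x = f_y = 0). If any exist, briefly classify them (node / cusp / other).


Singular points: {(1, -1)}; classification: node.

Compute partial derivatives:
  f_x = -3*x**2 + 4*x - y**2 - 2*y - 2.
  f_y = -2*x*y - 2*x + 6*y**2 + 16*y + 10.
Scan x_0 ∈ {−4, ..., 4}. For each x_0, f_y(x_0, y) is a polynomial in y; find its integer roots y ∈ {−4, ..., 4}, then test f_x and f at those candidates.
  x = -4: f_y(-4, y) = 6*y**2 + 24*y + 18; vanishes at y ∈ {-3, -1}. (-4, -3): f_x = -69 ≠ 0; (-4, -1): f_x = -65 ≠ 0.
  x = -3: f_y(-3, y) = 6*y**2 + 22*y + 16; vanishes at y ∈ {-1}. (-3, -1): f_x = -40 ≠ 0.
  x = -2: f_y(-2, y) = 6*y**2 + 20*y + 14; vanishes at y ∈ {-1}. (-2, -1): f_x = -21 ≠ 0.
  x = -1: f_y(-1, y) = 6*y**2 + 18*y + 12; vanishes at y ∈ {-2, -1}. (-1, -2): f_x = -9 ≠ 0; (-1, -1): f_x = -8 ≠ 0.
  x = 0: f_y(0, y) = 6*y**2 + 16*y + 10; vanishes at y ∈ {-1}. (0, -1): f_x = -1 ≠ 0.
  x = 1: f_y(1, y) = 6*y**2 + 14*y + 8; vanishes at y ∈ {-1}. (1, -1): f_x = 0, f = 0 — SINGULAR.
  x = 2: f_y(2, y) = 6*y**2 + 12*y + 6; vanishes at y ∈ {-1}. (2, -1): f_x = -5 ≠ 0.
  x = 3: f_y(3, y) = 6*y**2 + 10*y + 4; vanishes at y ∈ {-1}. (3, -1): f_x = -16 ≠ 0.
  x = 4: f_y(4, y) = 6*y**2 + 8*y + 2; vanishes at y ∈ {-1}. (4, -1): f_x = -33 ≠ 0.
Only singular point on the grid: (1, -1).
Classify: substitute x = 1 + u, y = -1 + v and expand: f = -u**3 - u**2 - u*v**2 + 2*v**3 + v**2.
No constant or linear terms (consistent with a singular point). Quadratic part: -u**2 + v**2. Cubic part: -u**3 - u*v**2 + 2*v**3.
The quadratic part v**2 - u**2 = (v − u)(v + u) splits into two distinct linear factors, so there are two distinct tangent lines y − -1 = ±(x − 1) — this is a node (ordinary double point).
Classification: node.


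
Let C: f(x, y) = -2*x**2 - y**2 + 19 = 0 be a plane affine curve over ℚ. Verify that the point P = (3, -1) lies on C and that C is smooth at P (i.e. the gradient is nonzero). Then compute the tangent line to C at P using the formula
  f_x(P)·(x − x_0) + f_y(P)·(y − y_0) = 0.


Tangent line at P: -12*x + 2*y + 38 = 0.

Step 1: f(3, -1) = 0, so P lies on C.
Step 2: partial derivatives
  f_x(x, y) = -4*x, f_y(x, y) = -2*y.
  f_x(P) = -12, f_y(P) = 2 (gradient nonzero, so P is smooth).
Step 3: tangent line at P: -12·(x − 3) + 2·(y − -1) = 0.
Expanding: -12*x + 2*y + 38 = 0.


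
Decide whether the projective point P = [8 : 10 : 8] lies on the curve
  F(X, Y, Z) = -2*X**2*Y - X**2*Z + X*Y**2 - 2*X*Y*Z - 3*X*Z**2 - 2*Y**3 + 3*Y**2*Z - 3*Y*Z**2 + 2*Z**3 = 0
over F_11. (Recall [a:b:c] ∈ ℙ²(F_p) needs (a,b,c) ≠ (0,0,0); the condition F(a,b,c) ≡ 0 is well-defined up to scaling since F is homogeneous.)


F(8,10,8) ≡ 8 (mod 11); P is NOT on the curve.

Evaluate F(8, 10, 8) term-by-term (mod 11).
  -2*X**2*Y ↦ -2·64·10·1 = -1280
  -X**2*Z ↦ -1·64·1·8 = -512
  X*Y**2 ↦ 1·8·100·1 = 800
  -2*X*Y*Z ↦ -2·8·10·8 = -1280
  -3*X*Z**2 ↦ -3·8·1·64 = -1536
  -2*Y**3 ↦ -2·1·1000·1 = -2000
  3*Y**2*Z ↦ 3·1·100·8 = 2400
  -3*Y*Z**2 ↦ -3·1·10·64 = -1920
  2*Z**3 ↦ 2·1·1·512 = 1024
Sum: F(8, 10, 8) = (-1280) + (-512) + (800) + (-1280) + (-1536) + (-2000) + (2400) + (-1920) + (1024) = -4304.
Reducing mod 11: -4304 ≡ 8 (mod 11).
Since F(a, b, c) ≡ 8 ≠ 0 (mod 11), P does NOT lie on the curve.


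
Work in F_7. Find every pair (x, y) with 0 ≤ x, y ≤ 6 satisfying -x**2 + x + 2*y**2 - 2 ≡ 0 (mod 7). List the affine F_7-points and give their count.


Affine F_7-points: {(0, 1), (0, 6), (1, 1), (1, 6), (2, 3), (2, 4), (3, 2), (3, 5), (4, 0), (5, 2), (5, 5), (6, 3), (6, 4)}; count = 13.

For each of the 49 pairs (x, y) ∈ F_7², evaluate f(x, y) mod 7. Record the zeros.
  x = 0: [0↦5, 1↦0, 2↦6, 3↦2, 4↦2, 5↦6, 6↦0]  zeros at y ∈ {1, 6}
  x = 1: [0↦5, 1↦0, 2↦6, 3↦2, 4↦2, 5↦6, 6↦0]  zeros at y ∈ {1, 6}
  x = 2: [0↦3, 1↦5, 2↦4, 3↦0, 4↦0, 5↦4, 6↦5]  zeros at y ∈ {3, 4}
  x = 3: [0↦6, 1↦1, 2↦0, 3↦3, 4↦3, 5↦0, 6↦1]  zeros at y ∈ {2, 5}
  x = 4: [0↦0, 1↦2, 2↦1, 3↦4, 4↦4, 5↦1, 6↦2]  zeros at y ∈ {0}
  x = 5: [0↦6, 1↦1, 2↦0, 3↦3, 4↦3, 5↦0, 6↦1]  zeros at y ∈ {2, 5}
  x = 6: [0↦3, 1↦5, 2↦4, 3↦0, 4↦0, 5↦4, 6↦5]  zeros at y ∈ {3, 4}
Collecting zeros: affine points = {(0, 1), (0, 6), (1, 1), (1, 6), (2, 3), (2, 4), (3, 2), (3, 5), (4, 0), (5, 2), (5, 5), (6, 3), (6, 4)}.
Total count |C(F_7)_aff| = 13.


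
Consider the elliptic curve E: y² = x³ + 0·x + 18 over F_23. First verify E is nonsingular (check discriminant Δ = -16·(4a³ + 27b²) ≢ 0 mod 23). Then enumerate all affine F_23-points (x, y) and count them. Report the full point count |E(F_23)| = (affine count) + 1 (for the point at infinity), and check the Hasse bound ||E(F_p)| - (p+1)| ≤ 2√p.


Affine points = {(0, 8), (0, 15), (2, 7), (2, 16), (4, 6), (4, 17), (6, 2), (6, 21), (7, 4), (7, 19), (8, 1), (8, 22), (10, 11), (10, 12), (14, 5), (14, 18), (15, 9), (15, 14), (17, 3), (17, 20), (18, 10), (18, 13), (19, 0)}; affine count = 23; |E(F_23)| = 24.

Discriminant check: Δ ∝ 4a³ + 27b² = 4·0³ + 27·18² = 4·0 + 27·324 ≡ 8 (mod 23). Nonzero ⇒ E is nonsingular.
For each x ∈ F_23, compute rhs = x³ + 0·x + 18 mod 23, then count y ∈ F_23 with y² ≡ rhs.
  x = 0: rhs = 18, matching y values: 8, 15 (2 points).
  x = 1: rhs = 19, matching y values: none (0 points).
  x = 2: rhs = 3, matching y values: 7, 16 (2 points).
  x = 3: rhs = 22, matching y values: none (0 points).
  x = 4: rhs = 13, matching y values: 6, 17 (2 points).
  x = 5: rhs = 5, matching y values: none (0 points).
  x = 6: rhs = 4, matching y values: 2, 21 (2 points).
  x = 7: rhs = 16, matching y values: 4, 19 (2 points).
  x = 8: rhs = 1, matching y values: 1, 22 (2 points).
  x = 9: rhs = 11, matching y values: none (0 points).
  x = 10: rhs = 6, matching y values: 11, 12 (2 points).
  x = 11: rhs = 15, matching y values: none (0 points).
  x = 12: rhs = 21, matching y values: none (0 points).
  x = 13: rhs = 7, matching y values: none (0 points).
  x = 14: rhs = 2, matching y values: 5, 18 (2 points).
  x = 15: rhs = 12, matching y values: 9, 14 (2 points).
  x = 16: rhs = 20, matching y values: none (0 points).
  x = 17: rhs = 9, matching y values: 3, 20 (2 points).
  x = 18: rhs = 8, matching y values: 10, 13 (2 points).
  x = 19: rhs = 0, matching y values: 0 (1 points).
  x = 20: rhs = 14, matching y values: none (0 points).
  x = 21: rhs = 10, matching y values: none (0 points).
  x = 22: rhs = 17, matching y values: none (0 points).
Total affine count: 23.
Full point count |E(F_23)| = 23 + 1 = 24.
Hasse bound: |24 − (23+1)| = |0| = 0 ≤ 2√23 ≈ 9.5917 ✓.


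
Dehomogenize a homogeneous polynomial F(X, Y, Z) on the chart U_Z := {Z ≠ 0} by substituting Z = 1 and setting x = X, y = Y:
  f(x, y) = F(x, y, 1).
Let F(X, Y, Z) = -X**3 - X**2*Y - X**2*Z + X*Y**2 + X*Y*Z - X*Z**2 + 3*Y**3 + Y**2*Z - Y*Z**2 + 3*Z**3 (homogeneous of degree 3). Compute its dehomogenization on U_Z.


f(x, y) = -x**3 - x**2*y - x**2 + x*y**2 + x*y - x + 3*y**3 + y**2 - y + 3

On U_Z we set Z = 1. Each monomial c·X^i·Y^j·Z^k in F becomes c·x^i·y^j·1^k = c·x^i·y^j.
Substituting Z = 1: F(X, Y, 1) = -x**3 - x**2*y - x**2 + x*y**2 + x*y - x + 3*y**3 + y**2 - y + 3.
Note: deg(f) ≤ deg(F) = 3; strict inequality happens when F is divisible by Z (lost terms).


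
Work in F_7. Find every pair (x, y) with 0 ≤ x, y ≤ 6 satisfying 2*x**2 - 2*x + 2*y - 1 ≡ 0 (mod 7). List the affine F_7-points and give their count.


Affine F_7-points: {(0, 4), (1, 4), (2, 2), (3, 5), (4, 6), (5, 5), (6, 2)}; count = 7.

For each of the 49 pairs (x, y) ∈ F_7², evaluate f(x, y) mod 7. Record the zeros.
  x = 0: [0↦6, 1↦1, 2↦3, 3↦5, 4↦0, 5↦2, 6↦4]  zeros at y ∈ {4}
  x = 1: [0↦6, 1↦1, 2↦3, 3↦5, 4↦0, 5↦2, 6↦4]  zeros at y ∈ {4}
  x = 2: [0↦3, 1↦5, 2↦0, 3↦2, 4↦4, 5↦6, 6↦1]  zeros at y ∈ {2}
  x = 3: [0↦4, 1↦6, 2↦1, 3↦3, 4↦5, 5↦0, 6↦2]  zeros at y ∈ {5}
  x = 4: [0↦2, 1↦4, 2↦6, 3↦1, 4↦3, 5↦5, 6↦0]  zeros at y ∈ {6}
  x = 5: [0↦4, 1↦6, 2↦1, 3↦3, 4↦5, 5↦0, 6↦2]  zeros at y ∈ {5}
  x = 6: [0↦3, 1↦5, 2↦0, 3↦2, 4↦4, 5↦6, 6↦1]  zeros at y ∈ {2}
Collecting zeros: affine points = {(0, 4), (1, 4), (2, 2), (3, 5), (4, 6), (5, 5), (6, 2)}.
Total count |C(F_7)_aff| = 7.


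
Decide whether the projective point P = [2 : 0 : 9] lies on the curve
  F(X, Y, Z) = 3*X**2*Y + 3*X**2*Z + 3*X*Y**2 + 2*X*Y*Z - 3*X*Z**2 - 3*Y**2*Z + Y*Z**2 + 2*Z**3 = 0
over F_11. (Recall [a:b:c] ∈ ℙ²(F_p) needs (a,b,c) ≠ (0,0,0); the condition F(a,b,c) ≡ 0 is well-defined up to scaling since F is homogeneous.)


F(2,0,9) ≡ 2 (mod 11); P is NOT on the curve.

Evaluate F(2, 0, 9) term-by-term (mod 11).
  3*X**2*Y ↦ 3·4·0·1 = 0
  3*X**2*Z ↦ 3·4·1·9 = 108
  3*X*Y**2 ↦ 3·2·0·1 = 0
  2*X*Y*Z ↦ 2·2·0·9 = 0
  -3*X*Z**2 ↦ -3·2·1·81 = -486
  -3*Y**2*Z ↦ -3·1·0·9 = 0
  Y*Z**2 ↦ 1·1·0·81 = 0
  2*Z**3 ↦ 2·1·1·729 = 1458
Sum: F(2, 0, 9) = (0) + (108) + (0) + (0) + (-486) + (0) + (0) + (1458) = 1080.
Reducing mod 11: 1080 ≡ 2 (mod 11).
Since F(a, b, c) ≡ 2 ≠ 0 (mod 11), P does NOT lie on the curve.


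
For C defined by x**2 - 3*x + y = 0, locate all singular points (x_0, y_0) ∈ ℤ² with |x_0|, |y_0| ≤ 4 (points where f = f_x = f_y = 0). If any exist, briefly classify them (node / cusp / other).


No singular points in the scanned grid; C is smooth there.

Compute partial derivatives:
  f_x = 2*x - 3.
  f_y = 1.
f_y = 1 is a nonzero constant, so f_y never vanishes: no point (x, y) can satisfy f = f_x = f_y = 0. In particular no (x, y) ∈ {−4, ..., 4}² is singular; the curve is smooth.


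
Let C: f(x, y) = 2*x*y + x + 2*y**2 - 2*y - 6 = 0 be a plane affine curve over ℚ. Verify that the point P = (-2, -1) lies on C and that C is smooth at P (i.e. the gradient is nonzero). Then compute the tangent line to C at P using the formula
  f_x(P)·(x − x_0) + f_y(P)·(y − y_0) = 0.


Tangent line at P: -x - 10*y - 12 = 0.

Step 1: f(-2, -1) = 0, so P lies on C.
Step 2: partial derivatives
  f_x(x, y) = 2*y + 1, f_y(x, y) = 2*x + 4*y - 2.
  f_x(P) = -1, f_y(P) = -10 (gradient nonzero, so P is smooth).
Step 3: tangent line at P: -1·(x − -2) + -10·(y − -1) = 0.
Expanding: -x - 10*y - 12 = 0.


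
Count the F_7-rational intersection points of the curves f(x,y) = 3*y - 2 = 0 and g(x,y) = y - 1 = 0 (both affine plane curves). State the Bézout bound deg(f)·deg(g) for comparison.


Common zeros: ∅; count = 0; Bézout bound = 1.

deg(f) = 1, deg(g) = 1, so Bézout bound = 1.
Scan x ∈ F_7. For each x, list the y ∈ F_7 with f(x, y) ≡ 0 and those with g(x, y) ≡ 0 (mod 7); the common zeros in that column are the intersection.
  x = 0: f ≡ 0 at y ∈ {3}; g ≡ 0 at y ∈ {1}; common: ∅.
  x = 1: f ≡ 0 at y ∈ {3}; g ≡ 0 at y ∈ {1}; common: ∅.
  x = 2: f ≡ 0 at y ∈ {3}; g ≡ 0 at y ∈ {1}; common: ∅.
  x = 3: f ≡ 0 at y ∈ {3}; g ≡ 0 at y ∈ {1}; common: ∅.
  x = 4: f ≡ 0 at y ∈ {3}; g ≡ 0 at y ∈ {1}; common: ∅.
  x = 5: f ≡ 0 at y ∈ {3}; g ≡ 0 at y ∈ {1}; common: ∅.
  x = 6: f ≡ 0 at y ∈ {3}; g ≡ 0 at y ∈ {1}; common: ∅.
Collecting: common zeros = ∅, so the count is 0.
Comparison with the Bézout bound: 0 ≤ 1 = deg(f)·deg(g), as expected for curves with no common component (the affine F_7-count falls short of the bound because intersections may lie at infinity, over extension fields, or carry multiplicity).


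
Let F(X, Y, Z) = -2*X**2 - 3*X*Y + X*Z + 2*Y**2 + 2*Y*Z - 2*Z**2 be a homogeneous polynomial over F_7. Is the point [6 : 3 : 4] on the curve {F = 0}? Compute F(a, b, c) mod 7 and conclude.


F(6,3,4) ≡ 6 (mod 7); P is NOT on the curve.

Evaluate F(6, 3, 4) term-by-term (mod 7).
  -2*X**2 ↦ -2·36·1·1 = -72
  -3*X*Y ↦ -3·6·3·1 = -54
  X*Z ↦ 1·6·1·4 = 24
  2*Y**2 ↦ 2·1·9·1 = 18
  2*Y*Z ↦ 2·1·3·4 = 24
  -2*Z**2 ↦ -2·1·1·16 = -32
Sum: F(6, 3, 4) = (-72) + (-54) + (24) + (18) + (24) + (-32) = -92.
Reducing mod 7: -92 ≡ 6 (mod 7).
Since F(a, b, c) ≡ 6 ≠ 0 (mod 7), P does NOT lie on the curve.


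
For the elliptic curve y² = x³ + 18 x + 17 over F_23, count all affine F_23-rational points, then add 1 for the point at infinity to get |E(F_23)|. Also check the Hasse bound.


Affine points = {(1, 6), (1, 17), (3, 11), (3, 12), (5, 5), (5, 18), (7, 7), (7, 16), (8, 11), (8, 12), (10, 1), (10, 22), (12, 11), (12, 12), (14, 0), (16, 10), (16, 13), (18, 3), (18, 20)}; affine count = 19; |E(F_23)| = 20.

Discriminant check: Δ ∝ 4a³ + 27b² = 4·18³ + 27·17² = 4·5832 + 27·289 ≡ 12 (mod 23). Nonzero ⇒ E is nonsingular.
For each x ∈ F_23, compute rhs = x³ + 18·x + 17 mod 23, then count y ∈ F_23 with y² ≡ rhs.
  x = 0: rhs = 17, matching y values: none (0 points).
  x = 1: rhs = 13, matching y values: 6, 17 (2 points).
  x = 2: rhs = 15, matching y values: none (0 points).
  x = 3: rhs = 6, matching y values: 11, 12 (2 points).
  x = 4: rhs = 15, matching y values: none (0 points).
  x = 5: rhs = 2, matching y values: 5, 18 (2 points).
  x = 6: rhs = 19, matching y values: none (0 points).
  x = 7: rhs = 3, matching y values: 7, 16 (2 points).
  x = 8: rhs = 6, matching y values: 11, 12 (2 points).
  x = 9: rhs = 11, matching y values: none (0 points).
  x = 10: rhs = 1, matching y values: 1, 22 (2 points).
  x = 11: rhs = 5, matching y values: none (0 points).
  x = 12: rhs = 6, matching y values: 11, 12 (2 points).
  x = 13: rhs = 10, matching y values: none (0 points).
  x = 14: rhs = 0, matching y values: 0 (1 points).
  x = 15: rhs = 5, matching y values: none (0 points).
  x = 16: rhs = 8, matching y values: 10, 13 (2 points).
  x = 17: rhs = 15, matching y values: none (0 points).
  x = 18: rhs = 9, matching y values: 3, 20 (2 points).
  x = 19: rhs = 19, matching y values: none (0 points).
  x = 20: rhs = 5, matching y values: none (0 points).
  x = 21: rhs = 19, matching y values: none (0 points).
  x = 22: rhs = 21, matching y values: none (0 points).
Total affine count: 19.
Full point count |E(F_23)| = 19 + 1 = 20.
Hasse bound: |20 − (23+1)| = |-4| = 4 ≤ 2√23 ≈ 9.5917 ✓.


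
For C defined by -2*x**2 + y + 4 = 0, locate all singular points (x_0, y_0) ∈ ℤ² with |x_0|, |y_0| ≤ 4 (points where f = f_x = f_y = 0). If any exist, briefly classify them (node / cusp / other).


No singular points in the scanned grid; C is smooth there.

Compute partial derivatives:
  f_x = -4*x.
  f_y = 1.
f_y = 1 is a nonzero constant, so f_y never vanishes: no point (x, y) can satisfy f = f_x = f_y = 0. In particular no (x, y) ∈ {−4, ..., 4}² is singular; the curve is smooth.


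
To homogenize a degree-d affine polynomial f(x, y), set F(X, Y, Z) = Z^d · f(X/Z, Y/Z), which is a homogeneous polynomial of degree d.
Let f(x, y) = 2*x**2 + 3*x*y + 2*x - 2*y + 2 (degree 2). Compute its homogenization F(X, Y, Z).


F(X, Y, Z) = 2*X**2 + 3*X*Y + 2*X*Z - 2*Y*Z + 2*Z**2

deg(f) = 2.
Substitute x = X/Z, y = Y/Z into f, then multiply by Z^2.
  monomial 2·x^2·y^0 ↦ 2·X^2·Y^0·Z^0.
  monomial 3·x^1·y^1 ↦ 3·X^1·Y^1·Z^0.
  monomial 2·x^1·y^0 ↦ 2·X^1·Y^0·Z^1.
  monomial -2·x^0·y^1 ↦ -2·X^0·Y^1·Z^1.
  monomial 2·x^0·y^0 ↦ 2·X^0·Y^0·Z^2.
Collecting: F(X, Y, Z) = 2*X**2 + 3*X*Y + 2*X*Z - 2*Y*Z + 2*Z**2.


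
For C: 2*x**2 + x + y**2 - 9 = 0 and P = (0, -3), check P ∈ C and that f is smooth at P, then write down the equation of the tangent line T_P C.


Tangent line at P: x - 6*y - 18 = 0.

Step 1: f(0, -3) = 0, so P lies on C.
Step 2: partial derivatives
  f_x(x, y) = 4*x + 1, f_y(x, y) = 2*y.
  f_x(P) = 1, f_y(P) = -6 (gradient nonzero, so P is smooth).
Step 3: tangent line at P: 1·(x − 0) + -6·(y − -3) = 0.
Expanding: x - 6*y - 18 = 0.


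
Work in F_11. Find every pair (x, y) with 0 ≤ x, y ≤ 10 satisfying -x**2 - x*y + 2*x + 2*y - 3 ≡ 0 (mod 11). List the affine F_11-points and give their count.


Affine F_11-points: {(0, 7), (1, 2), (3, 5), (4, 0), (5, 5), (6, 7), (7, 10), (8, 8), (9, 0), (10, 2)}; count = 10.

For each of the 121 pairs (x, y) ∈ F_11², evaluate f(x, y) mod 11. Record the zeros.
  x = 0: [0↦8, 1↦10, 2↦1, 3↦3, 4↦5, 5↦7, 6↦9, 7↦0, 8↦2, 9↦4, 10↦6]  zeros at y ∈ {7}
  x = 1: [0↦9, 1↦10, 2↦0, 3↦1, 4↦2, 5↦3, 6↦4, 7↦5, 8↦6, 9↦7, 10↦8]  zeros at y ∈ {2}
  x = 2: [0↦8, 1↦8, 2↦8, 3↦8, 4↦8, 5↦8, 6↦8, 7↦8, 8↦8, 9↦8, 10↦8]  zeros at y ∈ ∅
  x = 3: [0↦5, 1↦4, 2↦3, 3↦2, 4↦1, 5↦0, 6↦10, 7↦9, 8↦8, 9↦7, 10↦6]  zeros at y ∈ {5}
  x = 4: [0↦0, 1↦9, 2↦7, 3↦5, 4↦3, 5↦1, 6↦10, 7↦8, 8↦6, 9↦4, 10↦2]  zeros at y ∈ {0}
  x = 5: [0↦4, 1↦1, 2↦9, 3↦6, 4↦3, 5↦0, 6↦8, 7↦5, 8↦2, 9↦10, 10↦7]  zeros at y ∈ {5}
  x = 6: [0↦6, 1↦2, 2↦9, 3↦5, 4↦1, 5↦8, 6↦4, 7↦0, 8↦7, 9↦3, 10↦10]  zeros at y ∈ {7}
  x = 7: [0↦6, 1↦1, 2↦7, 3↦2, 4↦8, 5↦3, 6↦9, 7↦4, 8↦10, 9↦5, 10↦0]  zeros at y ∈ {10}
  x = 8: [0↦4, 1↦9, 2↦3, 3↦8, 4↦2, 5↦7, 6↦1, 7↦6, 8↦0, 9↦5, 10↦10]  zeros at y ∈ {8}
  x = 9: [0↦0, 1↦4, 2↦8, 3↦1, 4↦5, 5↦9, 6↦2, 7↦6, 8↦10, 9↦3, 10↦7]  zeros at y ∈ {0}
  x = 10: [0↦5, 1↦8, 2↦0, 3↦3, 4↦6, 5↦9, 6↦1, 7↦4, 8↦7, 9↦10, 10↦2]  zeros at y ∈ {2}
Collecting zeros: affine points = {(0, 7), (1, 2), (3, 5), (4, 0), (5, 5), (6, 7), (7, 10), (8, 8), (9, 0), (10, 2)}.
Total count |C(F_11)_aff| = 10.


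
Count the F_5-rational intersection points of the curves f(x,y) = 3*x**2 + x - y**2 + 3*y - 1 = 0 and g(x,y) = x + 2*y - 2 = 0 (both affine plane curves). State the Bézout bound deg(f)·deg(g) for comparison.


Common zeros: ∅; count = 0; Bézout bound = 2.

deg(f) = 2, deg(g) = 1, so Bézout bound = 2.
Scan x ∈ F_5. For each x, list the y ∈ F_5 with f(x, y) ≡ 0 and those with g(x, y) ≡ 0 (mod 5); the common zeros in that column are the intersection.
  x = 0: f ≡ 0 at y ∈ {4}; g ≡ 0 at y ∈ {1}; common: ∅.
  x = 1: f ≡ 0 at y ∈ {1, 2}; g ≡ 0 at y ∈ {3}; common: ∅.
  x = 2: f ≡ 0 at y ∈ {1, 2}; g ≡ 0 at y ∈ {0}; common: ∅.
  x = 3: f ≡ 0 at y ∈ {4}; g ≡ 0 at y ∈ {2}; common: ∅.
  x = 4: f ≡ 0 at y ∈ ∅; g ≡ 0 at y ∈ {4}; common: ∅.
Collecting: common zeros = ∅, so the count is 0.
Comparison with the Bézout bound: 0 ≤ 2 = deg(f)·deg(g), as expected for curves with no common component (the affine F_5-count falls short of the bound because intersections may lie at infinity, over extension fields, or carry multiplicity).


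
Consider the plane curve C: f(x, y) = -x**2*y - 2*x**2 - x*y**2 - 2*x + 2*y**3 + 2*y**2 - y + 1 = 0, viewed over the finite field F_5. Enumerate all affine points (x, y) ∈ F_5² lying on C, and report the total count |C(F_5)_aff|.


Affine F_5-points: {(0, 3), (2, 2), (4, 2)}; count = 3.

For each of the 25 pairs (x, y) ∈ F_5², evaluate f(x, y) mod 5. Record the zeros.
  x = 0: [0↦1, 1↦4, 2↦3, 3↦0, 4↦2]  zeros at y ∈ {3}
  x = 1: [0↦2, 1↦3, 2↦3, 3↦4, 4↦3]  zeros at y ∈ ∅
  x = 2: [0↦4, 1↦1, 2↦0, 3↦3, 4↦2]  zeros at y ∈ {2}
  x = 3: [0↦2, 1↦3, 2↦4, 3↦2, 4↦4]  zeros at y ∈ ∅
  x = 4: [0↦1, 1↦4, 2↦0, 3↦1, 4↦4]  zeros at y ∈ {2}
Collecting zeros: affine points = {(0, 3), (2, 2), (4, 2)}.
Total count |C(F_5)_aff| = 3.


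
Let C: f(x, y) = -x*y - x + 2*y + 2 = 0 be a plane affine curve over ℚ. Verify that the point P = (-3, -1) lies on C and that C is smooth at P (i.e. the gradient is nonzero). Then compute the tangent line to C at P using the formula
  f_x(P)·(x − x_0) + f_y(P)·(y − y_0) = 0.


Tangent line at P: 5*y + 5 = 0.

Step 1: f(-3, -1) = 0, so P lies on C.
Step 2: partial derivatives
  f_x(x, y) = -y - 1, f_y(x, y) = 2 - x.
  f_x(P) = 0, f_y(P) = 5 (gradient nonzero, so P is smooth).
Step 3: tangent line at P: 0·(x − -3) + 5·(y − -1) = 0.
Expanding: 5*y + 5 = 0.
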